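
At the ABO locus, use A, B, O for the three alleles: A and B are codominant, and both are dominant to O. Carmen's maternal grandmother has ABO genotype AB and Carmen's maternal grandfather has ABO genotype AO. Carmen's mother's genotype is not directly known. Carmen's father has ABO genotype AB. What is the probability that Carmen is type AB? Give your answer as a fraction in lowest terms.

3/8

Carmen's mother's ABO genotype from AB × AO: 1/4 AA, 1/4 AB, 1/4 AO, 1/4 BO.
Crossing each possibility with the father AB and summing P(type AB): 1/4·1/2 + 1/4·1/2 + 1/4·1/4 + 1/4·1/4 = 3/8.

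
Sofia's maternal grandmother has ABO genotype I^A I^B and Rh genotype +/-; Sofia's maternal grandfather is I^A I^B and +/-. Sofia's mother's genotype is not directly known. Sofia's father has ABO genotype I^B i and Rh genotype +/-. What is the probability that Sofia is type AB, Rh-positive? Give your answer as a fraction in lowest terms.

3/16

Sofia's mother's ABO genotype from I^A I^B × I^A I^B: 1/4 I^A I^A, 1/2 I^A I^B, 1/4 I^B I^B.
Crossing each possibility with the father I^B i and summing P(type AB): 1/4·1/2 + 1/2·1/4 + 1/4·0 = 1/4.
Similarly for Rh via the mother's Rh distribution: P(Rh+) = 3/4.
Independent loci: 1/4 × 3/4 = 3/16.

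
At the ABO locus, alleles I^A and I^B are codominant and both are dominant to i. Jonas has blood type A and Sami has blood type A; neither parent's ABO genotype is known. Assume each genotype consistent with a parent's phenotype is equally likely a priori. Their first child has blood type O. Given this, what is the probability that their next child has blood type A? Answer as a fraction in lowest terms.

3/4

Possible genotypes: Jonas ∈ {I^A I^A, I^A i}; Sami ∈ {I^A I^A, I^A i}.
Weight each parental genotype pair by prior × P(type-O child):
  I^A i × I^A i: posterior weight 1; P(next child type A) = 3/4.
Weighted sum = 3/4.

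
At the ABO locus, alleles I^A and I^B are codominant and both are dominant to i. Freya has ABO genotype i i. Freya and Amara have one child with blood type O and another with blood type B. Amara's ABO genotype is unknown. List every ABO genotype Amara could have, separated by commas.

For each candidate genotype of Amara, check whether crossing it with i i can produce every observed child phenotype.
  I^A I^A → possible child types {A} ✗
  I^A I^B → possible child types {A, B} ✗
  I^A i → possible child types {O, A} ✗
  I^B I^B → possible child types {B} ✗
  I^B i → possible child types {O, B} ✓
  i i → possible child types {O} ✗

I^B i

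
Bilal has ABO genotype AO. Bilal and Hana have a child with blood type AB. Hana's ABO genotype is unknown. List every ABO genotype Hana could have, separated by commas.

AB, BB, BO

For each candidate genotype of Hana, check whether crossing it with AO can produce every observed child phenotype.
  AA → possible child types {A} ✗
  AB → possible child types {A, B, AB} ✓
  AO → possible child types {O, A} ✗
  BB → possible child types {B, AB} ✓
  BO → possible child types {O, A, B, AB} ✓
  OO → possible child types {O, A} ✗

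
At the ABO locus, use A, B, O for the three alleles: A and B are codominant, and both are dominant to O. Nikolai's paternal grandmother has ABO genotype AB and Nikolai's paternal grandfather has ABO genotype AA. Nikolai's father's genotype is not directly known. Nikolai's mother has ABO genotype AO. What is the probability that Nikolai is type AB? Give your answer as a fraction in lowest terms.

1/8

Nikolai's father's ABO genotype from AB × AA: 1/2 AA, 1/2 AB.
Crossing each possibility with the mother AO and summing P(type AB): 1/2·0 + 1/2·1/4 = 1/8.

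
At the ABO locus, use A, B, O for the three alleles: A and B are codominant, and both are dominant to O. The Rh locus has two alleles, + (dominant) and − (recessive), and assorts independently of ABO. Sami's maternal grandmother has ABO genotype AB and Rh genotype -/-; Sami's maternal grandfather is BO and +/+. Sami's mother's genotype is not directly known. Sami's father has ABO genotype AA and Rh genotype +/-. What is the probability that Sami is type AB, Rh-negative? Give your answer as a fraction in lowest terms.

1/8

Sami's mother's ABO genotype from AB × BO: 1/4 AB, 1/4 AO, 1/4 BB, 1/4 BO.
Crossing each possibility with the father AA and summing P(type AB): 1/4·1/2 + 1/4·0 + 1/4·1 + 1/4·1/2 = 1/2.
Similarly for Rh via the mother's Rh distribution: P(Rh-) = 1/4.
Independent loci: 1/2 × 1/4 = 1/8.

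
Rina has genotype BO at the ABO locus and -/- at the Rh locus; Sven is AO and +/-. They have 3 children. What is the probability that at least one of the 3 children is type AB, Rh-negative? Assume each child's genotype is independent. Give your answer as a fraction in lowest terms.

ABO cross BO × AO → 1/4 O, 1/4 A, 1/4 B, 1/4 AB.
Rh cross -/- × +/- → 1/2 Rh+, 1/2 Rh-; so P(type AB, Rh-negative) = 1/4 × 1/2 = 1/8 per child.
P(none) = (7/8)^3 = 343/512; P(at least one) = 1 − 343/512 = 169/512.

169/512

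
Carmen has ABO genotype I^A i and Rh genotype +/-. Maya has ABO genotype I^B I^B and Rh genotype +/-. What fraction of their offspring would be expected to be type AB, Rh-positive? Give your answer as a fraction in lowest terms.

3/8

ABO cross I^A i × I^B I^B → offspring phenotypes: 1/2 B, 1/2 AB.
Rh cross +/- × +/- → 3/4 Rh+, 1/4 Rh-.
Independent loci: P(type AB, Rh-positive) = 1/2 × 3/4 = 3/8.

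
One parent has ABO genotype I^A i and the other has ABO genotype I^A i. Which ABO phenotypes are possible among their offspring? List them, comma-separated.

Gametes from I^A i × I^A i give offspring ABO genotypes I^A I^A, I^A i, i i, i.e. phenotypes O, A.

O, A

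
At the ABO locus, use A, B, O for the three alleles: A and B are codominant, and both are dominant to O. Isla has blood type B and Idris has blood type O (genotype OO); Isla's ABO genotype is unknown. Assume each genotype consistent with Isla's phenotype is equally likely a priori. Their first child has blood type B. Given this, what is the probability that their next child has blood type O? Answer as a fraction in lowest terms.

1/6

Possible genotypes: Isla ∈ {BB, BO}; Idris ∈ {OO}.
Weight each parental genotype pair by prior × P(type-B child):
  BB × OO: posterior weight 2/3; P(next child type O) = 0.
  BO × OO: posterior weight 1/3; P(next child type O) = 1/2.
Weighted sum = 1/6.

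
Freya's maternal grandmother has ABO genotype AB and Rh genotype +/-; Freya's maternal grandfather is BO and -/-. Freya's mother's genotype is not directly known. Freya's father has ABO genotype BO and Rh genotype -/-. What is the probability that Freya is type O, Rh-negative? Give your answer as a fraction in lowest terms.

Freya's mother's ABO genotype from AB × BO: 1/4 AB, 1/4 AO, 1/4 BB, 1/4 BO.
Crossing each possibility with the father BO and summing P(type O): 1/4·0 + 1/4·1/4 + 1/4·0 + 1/4·1/4 = 1/8.
Similarly for Rh via the mother's Rh distribution: P(Rh-) = 3/4.
Independent loci: 1/8 × 3/4 = 3/32.

3/32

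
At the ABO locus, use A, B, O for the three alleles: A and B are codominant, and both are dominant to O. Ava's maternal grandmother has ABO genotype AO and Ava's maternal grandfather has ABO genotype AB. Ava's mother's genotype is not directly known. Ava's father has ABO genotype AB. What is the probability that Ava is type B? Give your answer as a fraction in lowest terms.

Ava's mother's ABO genotype from AO × AB: 1/4 AA, 1/4 AB, 1/4 AO, 1/4 BO.
Crossing each possibility with the father AB and summing P(type B): 1/4·0 + 1/4·1/4 + 1/4·1/4 + 1/4·1/2 = 1/4.

1/4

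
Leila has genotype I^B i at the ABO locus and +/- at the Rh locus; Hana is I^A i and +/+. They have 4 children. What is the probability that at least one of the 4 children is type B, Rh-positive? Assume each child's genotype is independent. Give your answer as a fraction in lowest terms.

ABO cross I^B i × I^A i → 1/4 O, 1/4 A, 1/4 B, 1/4 AB.
Rh cross +/- × +/+ → 1 Rh+; so P(type B, Rh-positive) = 1/4 × 1 = 1/4 per child.
P(none) = (3/4)^4 = 81/256; P(at least one) = 1 − 81/256 = 175/256.

175/256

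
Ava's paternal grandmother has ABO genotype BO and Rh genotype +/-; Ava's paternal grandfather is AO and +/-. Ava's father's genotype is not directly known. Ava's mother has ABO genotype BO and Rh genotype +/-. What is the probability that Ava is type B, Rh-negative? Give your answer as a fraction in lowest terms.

Ava's father's ABO genotype from BO × AO: 1/4 AB, 1/4 AO, 1/4 BO, 1/4 OO.
Crossing each possibility with the mother BO and summing P(type B): 1/4·1/2 + 1/4·1/4 + 1/4·3/4 + 1/4·1/2 = 1/2.
Similarly for Rh via the father's Rh distribution: P(Rh-) = 1/4.
Independent loci: 1/2 × 1/4 = 1/8.

1/8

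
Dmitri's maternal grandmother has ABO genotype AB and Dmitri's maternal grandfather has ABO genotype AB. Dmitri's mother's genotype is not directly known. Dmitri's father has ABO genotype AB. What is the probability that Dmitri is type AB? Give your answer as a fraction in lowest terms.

1/2

Dmitri's mother's ABO genotype from AB × AB: 1/4 AA, 1/2 AB, 1/4 BB.
Crossing each possibility with the father AB and summing P(type AB): 1/4·1/2 + 1/2·1/2 + 1/4·1/2 = 1/2.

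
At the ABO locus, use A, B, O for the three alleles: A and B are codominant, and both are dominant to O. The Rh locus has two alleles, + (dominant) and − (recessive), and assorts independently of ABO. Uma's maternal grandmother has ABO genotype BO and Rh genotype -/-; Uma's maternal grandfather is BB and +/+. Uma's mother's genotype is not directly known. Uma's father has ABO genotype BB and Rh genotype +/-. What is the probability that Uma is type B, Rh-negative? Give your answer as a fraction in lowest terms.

Uma's mother's ABO genotype from BO × BB: 1/2 BB, 1/2 BO.
Crossing each possibility with the father BB and summing P(type B): 1/2·1 + 1/2·1 = 1.
Similarly for Rh via the mother's Rh distribution: P(Rh-) = 1/4.
Independent loci: 1 × 1/4 = 1/4.

1/4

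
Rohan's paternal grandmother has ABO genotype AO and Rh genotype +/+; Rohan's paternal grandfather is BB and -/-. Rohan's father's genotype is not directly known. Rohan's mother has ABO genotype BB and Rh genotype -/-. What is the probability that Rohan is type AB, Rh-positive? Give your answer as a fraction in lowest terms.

1/8

Rohan's father's ABO genotype from AO × BB: 1/2 AB, 1/2 BO.
Crossing each possibility with the mother BB and summing P(type AB): 1/2·1/2 + 1/2·0 = 1/4.
Similarly for Rh via the father's Rh distribution: P(Rh+) = 1/2.
Independent loci: 1/4 × 1/2 = 1/8.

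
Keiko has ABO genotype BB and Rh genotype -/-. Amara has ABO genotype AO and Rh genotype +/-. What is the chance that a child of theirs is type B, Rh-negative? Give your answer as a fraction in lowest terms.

ABO cross BB × AO → offspring phenotypes: 1/2 B, 1/2 AB.
Rh cross -/- × +/- → 1/2 Rh+, 1/2 Rh-.
Independent loci: P(type B, Rh-negative) = 1/2 × 1/2 = 1/4.

1/4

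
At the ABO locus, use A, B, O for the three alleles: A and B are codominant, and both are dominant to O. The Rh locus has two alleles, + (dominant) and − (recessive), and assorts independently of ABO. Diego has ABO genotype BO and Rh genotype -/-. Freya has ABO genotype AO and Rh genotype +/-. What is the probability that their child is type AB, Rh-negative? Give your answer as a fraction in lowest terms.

1/8

ABO cross BO × AO → offspring phenotypes: 1/4 O, 1/4 A, 1/4 B, 1/4 AB.
Rh cross -/- × +/- → 1/2 Rh+, 1/2 Rh-.
Independent loci: P(type AB, Rh-negative) = 1/4 × 1/2 = 1/8.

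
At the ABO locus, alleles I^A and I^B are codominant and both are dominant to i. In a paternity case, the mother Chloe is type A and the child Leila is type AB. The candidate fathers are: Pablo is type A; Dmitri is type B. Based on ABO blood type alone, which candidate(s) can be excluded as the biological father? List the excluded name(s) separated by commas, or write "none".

A candidate is excluded only if no genotype consistent with his phenotype could produce a type AB child with a type A mother.
Pablo (type A): no genotype consistent with that phenotype can produce a type-AB child with a type-A mother.

Pablo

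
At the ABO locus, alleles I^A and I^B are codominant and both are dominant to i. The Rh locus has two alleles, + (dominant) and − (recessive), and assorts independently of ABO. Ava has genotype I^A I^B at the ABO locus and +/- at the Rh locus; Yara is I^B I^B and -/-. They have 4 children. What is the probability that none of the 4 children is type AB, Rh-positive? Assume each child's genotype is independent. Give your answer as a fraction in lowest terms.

ABO cross I^A I^B × I^B I^B → 1/2 B, 1/2 AB.
Rh cross +/- × -/- → 1/2 Rh+, 1/2 Rh-; so P(type AB, Rh-positive) = 1/2 × 1/2 = 1/4 per child.
P(not type AB, Rh-positive) = 3/4 for one child; (3/4)^4 = 81/256.

81/256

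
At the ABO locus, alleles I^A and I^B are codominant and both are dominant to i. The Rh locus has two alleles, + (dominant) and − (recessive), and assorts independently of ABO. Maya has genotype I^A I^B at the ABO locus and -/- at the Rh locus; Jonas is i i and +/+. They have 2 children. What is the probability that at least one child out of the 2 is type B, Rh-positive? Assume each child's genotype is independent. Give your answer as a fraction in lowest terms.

ABO cross I^A I^B × i i → 1/2 A, 1/2 B.
Rh cross -/- × +/+ → 1 Rh+; so P(type B, Rh-positive) = 1/2 × 1 = 1/2 per child.
P(none) = (1/2)^2 = 1/4; P(at least one) = 1 − 1/4 = 3/4.

3/4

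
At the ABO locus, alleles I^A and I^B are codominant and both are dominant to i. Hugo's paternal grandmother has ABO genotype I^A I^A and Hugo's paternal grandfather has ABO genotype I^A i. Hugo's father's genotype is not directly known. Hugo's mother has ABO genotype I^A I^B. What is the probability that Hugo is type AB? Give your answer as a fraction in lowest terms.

Hugo's father's ABO genotype from I^A I^A × I^A i: 1/2 I^A I^A, 1/2 I^A i.
Crossing each possibility with the mother I^A I^B and summing P(type AB): 1/2·1/2 + 1/2·1/4 = 3/8.

3/8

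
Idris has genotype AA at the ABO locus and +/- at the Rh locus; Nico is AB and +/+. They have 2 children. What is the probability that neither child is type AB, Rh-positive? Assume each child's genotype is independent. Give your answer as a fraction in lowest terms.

1/4

ABO cross AA × AB → 1/2 A, 1/2 AB.
Rh cross +/- × +/+ → 1 Rh+; so P(type AB, Rh-positive) = 1/2 × 1 = 1/2 per child.
P(not type AB, Rh-positive) = 1/2 for one child; (1/2)^2 = 1/4.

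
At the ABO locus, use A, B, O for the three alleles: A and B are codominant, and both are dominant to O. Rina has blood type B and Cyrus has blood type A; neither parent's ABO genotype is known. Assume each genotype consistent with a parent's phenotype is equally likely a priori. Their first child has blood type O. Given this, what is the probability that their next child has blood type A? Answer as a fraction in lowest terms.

Possible genotypes: Rina ∈ {BB, BO}; Cyrus ∈ {AA, AO}.
Weight each parental genotype pair by prior × P(type-O child):
  BO × AO: posterior weight 1; P(next child type A) = 1/4.
Weighted sum = 1/4.

1/4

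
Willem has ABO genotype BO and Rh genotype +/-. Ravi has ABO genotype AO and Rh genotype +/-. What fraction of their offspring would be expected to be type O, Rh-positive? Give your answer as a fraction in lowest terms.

ABO cross BO × AO → offspring phenotypes: 1/4 O, 1/4 A, 1/4 B, 1/4 AB.
Rh cross +/- × +/- → 3/4 Rh+, 1/4 Rh-.
Independent loci: P(type O, Rh-positive) = 1/4 × 3/4 = 3/16.

3/16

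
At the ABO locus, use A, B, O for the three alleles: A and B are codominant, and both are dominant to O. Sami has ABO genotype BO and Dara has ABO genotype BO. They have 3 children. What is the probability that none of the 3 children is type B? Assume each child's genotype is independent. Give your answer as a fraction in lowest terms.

1/64

ABO cross BO × BO → 1/4 O, 3/4 B.
So P(type B) = 3/4 per child.
P(not type B) = 1/4 for one child; (1/4)^3 = 1/64.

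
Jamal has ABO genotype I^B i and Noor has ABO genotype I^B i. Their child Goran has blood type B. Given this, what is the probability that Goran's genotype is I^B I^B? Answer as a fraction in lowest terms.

Cross I^B i × I^B i → 1/4 I^B I^B, 1/2 I^B i, 1/4 i i.
Type-B genotypes among offspring: I^B I^B (1/4), I^B i (1/2); total 3/4.
P(I^B I^B | type B) = (1/4) / (3/4) = 1/3.

1/3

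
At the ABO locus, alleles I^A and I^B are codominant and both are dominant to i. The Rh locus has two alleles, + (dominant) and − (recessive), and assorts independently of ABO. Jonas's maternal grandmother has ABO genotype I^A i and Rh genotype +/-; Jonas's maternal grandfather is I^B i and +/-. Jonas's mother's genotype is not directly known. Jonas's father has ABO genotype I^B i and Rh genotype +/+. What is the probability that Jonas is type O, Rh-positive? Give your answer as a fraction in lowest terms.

Jonas's mother's ABO genotype from I^A i × I^B i: 1/4 I^A I^B, 1/4 I^A i, 1/4 I^B i, 1/4 i i.
Crossing each possibility with the father I^B i and summing P(type O): 1/4·0 + 1/4·1/4 + 1/4·1/4 + 1/4·1/2 = 1/4.
Similarly for Rh via the mother's Rh distribution: P(Rh+) = 1.
Independent loci: 1/4 × 1 = 1/4.

1/4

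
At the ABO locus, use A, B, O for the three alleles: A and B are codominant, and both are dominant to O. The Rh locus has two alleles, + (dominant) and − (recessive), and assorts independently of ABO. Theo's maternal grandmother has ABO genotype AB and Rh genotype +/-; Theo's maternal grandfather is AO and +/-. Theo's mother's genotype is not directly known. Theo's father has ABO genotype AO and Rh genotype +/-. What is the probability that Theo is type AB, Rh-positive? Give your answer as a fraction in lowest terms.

Theo's mother's ABO genotype from AB × AO: 1/4 AA, 1/4 AB, 1/4 AO, 1/4 BO.
Crossing each possibility with the father AO and summing P(type AB): 1/4·0 + 1/4·1/4 + 1/4·0 + 1/4·1/4 = 1/8.
Similarly for Rh via the mother's Rh distribution: P(Rh+) = 3/4.
Independent loci: 1/8 × 3/4 = 3/32.

3/32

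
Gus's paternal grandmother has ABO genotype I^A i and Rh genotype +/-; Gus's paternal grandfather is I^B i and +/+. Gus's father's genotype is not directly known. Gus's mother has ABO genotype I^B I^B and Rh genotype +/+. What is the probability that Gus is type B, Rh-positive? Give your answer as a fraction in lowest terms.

Gus's father's ABO genotype from I^A i × I^B i: 1/4 I^A I^B, 1/4 I^A i, 1/4 I^B i, 1/4 i i.
Crossing each possibility with the mother I^B I^B and summing P(type B): 1/4·1/2 + 1/4·1/2 + 1/4·1 + 1/4·1 = 3/4.
Similarly for Rh via the father's Rh distribution: P(Rh+) = 1.
Independent loci: 3/4 × 1 = 3/4.

3/4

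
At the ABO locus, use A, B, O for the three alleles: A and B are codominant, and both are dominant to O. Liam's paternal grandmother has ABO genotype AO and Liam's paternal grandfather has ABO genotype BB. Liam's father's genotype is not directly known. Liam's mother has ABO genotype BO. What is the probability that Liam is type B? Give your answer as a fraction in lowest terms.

Liam's father's ABO genotype from AO × BB: 1/2 AB, 1/2 BO.
Crossing each possibility with the mother BO and summing P(type B): 1/2·1/2 + 1/2·3/4 = 5/8.

5/8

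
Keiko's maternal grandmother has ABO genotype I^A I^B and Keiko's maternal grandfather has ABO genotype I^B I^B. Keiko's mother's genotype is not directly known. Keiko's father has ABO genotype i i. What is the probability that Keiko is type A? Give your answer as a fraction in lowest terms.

Keiko's mother's ABO genotype from I^A I^B × I^B I^B: 1/2 I^A I^B, 1/2 I^B I^B.
Crossing each possibility with the father i i and summing P(type A): 1/2·1/2 + 1/2·0 = 1/4.

1/4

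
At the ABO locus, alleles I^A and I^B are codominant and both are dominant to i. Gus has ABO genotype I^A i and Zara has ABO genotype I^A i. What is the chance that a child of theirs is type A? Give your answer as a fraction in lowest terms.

ABO cross I^A i × I^A i → offspring phenotypes: 1/4 O, 3/4 A.
So P(type A) = 3/4.

3/4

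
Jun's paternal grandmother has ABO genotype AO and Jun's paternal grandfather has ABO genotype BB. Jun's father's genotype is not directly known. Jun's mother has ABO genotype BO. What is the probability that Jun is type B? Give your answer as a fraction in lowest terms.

Jun's father's ABO genotype from AO × BB: 1/2 AB, 1/2 BO.
Crossing each possibility with the mother BO and summing P(type B): 1/2·1/2 + 1/2·3/4 = 5/8.

5/8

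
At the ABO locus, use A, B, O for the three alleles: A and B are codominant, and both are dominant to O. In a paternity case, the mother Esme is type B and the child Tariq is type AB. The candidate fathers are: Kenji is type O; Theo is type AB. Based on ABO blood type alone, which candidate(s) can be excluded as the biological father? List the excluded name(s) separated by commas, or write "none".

Kenji

A candidate is excluded only if no genotype consistent with his phenotype could produce a type AB child with a type B mother.
Kenji (type O): no genotype consistent with that phenotype can produce a type-AB child with a type-B mother.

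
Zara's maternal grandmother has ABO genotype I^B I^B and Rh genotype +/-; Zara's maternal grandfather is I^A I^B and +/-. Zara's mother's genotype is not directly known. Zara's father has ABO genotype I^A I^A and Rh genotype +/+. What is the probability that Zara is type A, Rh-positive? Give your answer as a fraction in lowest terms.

Zara's mother's ABO genotype from I^B I^B × I^A I^B: 1/2 I^A I^B, 1/2 I^B I^B.
Crossing each possibility with the father I^A I^A and summing P(type A): 1/2·1/2 + 1/2·0 = 1/4.
Similarly for Rh via the mother's Rh distribution: P(Rh+) = 1.
Independent loci: 1/4 × 1 = 1/4.

1/4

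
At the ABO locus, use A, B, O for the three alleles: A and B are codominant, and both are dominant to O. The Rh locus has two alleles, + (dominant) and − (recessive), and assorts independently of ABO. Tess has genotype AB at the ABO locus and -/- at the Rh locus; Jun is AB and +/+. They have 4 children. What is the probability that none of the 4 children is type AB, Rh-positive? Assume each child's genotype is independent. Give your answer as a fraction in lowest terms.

ABO cross AB × AB → 1/4 A, 1/4 B, 1/2 AB.
Rh cross -/- × +/+ → 1 Rh+; so P(type AB, Rh-positive) = 1/2 × 1 = 1/2 per child.
P(not type AB, Rh-positive) = 1/2 for one child; (1/2)^4 = 1/16.

1/16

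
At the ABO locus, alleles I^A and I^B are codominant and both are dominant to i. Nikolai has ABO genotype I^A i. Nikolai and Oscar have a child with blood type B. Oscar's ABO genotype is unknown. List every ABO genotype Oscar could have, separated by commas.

For each candidate genotype of Oscar, check whether crossing it with I^A i can produce every observed child phenotype.
  I^A I^A → possible child types {A} ✗
  I^A I^B → possible child types {A, B, AB} ✓
  I^A i → possible child types {O, A} ✗
  I^B I^B → possible child types {B, AB} ✓
  I^B i → possible child types {O, A, B, AB} ✓
  i i → possible child types {O, A} ✗

I^A I^B, I^B I^B, I^B i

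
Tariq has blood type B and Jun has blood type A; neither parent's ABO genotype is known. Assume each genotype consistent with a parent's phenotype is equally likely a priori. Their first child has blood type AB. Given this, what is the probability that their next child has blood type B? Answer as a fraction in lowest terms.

5/36

Possible genotypes: Tariq ∈ {BB, BO}; Jun ∈ {AA, AO}.
Weight each parental genotype pair by prior × P(type-AB child):
  BB × AA: posterior weight 4/9; P(next child type B) = 0.
  BB × AO: posterior weight 2/9; P(next child type B) = 1/2.
  BO × AA: posterior weight 2/9; P(next child type B) = 0.
  BO × AO: posterior weight 1/9; P(next child type B) = 1/4.
Weighted sum = 5/36.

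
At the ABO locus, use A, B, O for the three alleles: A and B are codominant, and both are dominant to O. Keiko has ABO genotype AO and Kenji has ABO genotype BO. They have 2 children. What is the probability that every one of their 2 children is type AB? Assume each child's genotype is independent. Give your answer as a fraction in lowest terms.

ABO cross AO × BO → 1/4 O, 1/4 A, 1/4 B, 1/4 AB.
So P(type AB) = 1/4 per child.
All 2 independent: (1/4)^2 = 1/16.

1/16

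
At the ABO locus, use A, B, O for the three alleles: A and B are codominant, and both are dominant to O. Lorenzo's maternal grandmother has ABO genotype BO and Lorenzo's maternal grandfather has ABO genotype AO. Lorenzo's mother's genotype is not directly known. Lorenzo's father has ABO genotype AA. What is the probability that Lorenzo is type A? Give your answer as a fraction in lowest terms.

Lorenzo's mother's ABO genotype from BO × AO: 1/4 AB, 1/4 AO, 1/4 BO, 1/4 OO.
Crossing each possibility with the father AA and summing P(type A): 1/4·1/2 + 1/4·1 + 1/4·1/2 + 1/4·1 = 3/4.

3/4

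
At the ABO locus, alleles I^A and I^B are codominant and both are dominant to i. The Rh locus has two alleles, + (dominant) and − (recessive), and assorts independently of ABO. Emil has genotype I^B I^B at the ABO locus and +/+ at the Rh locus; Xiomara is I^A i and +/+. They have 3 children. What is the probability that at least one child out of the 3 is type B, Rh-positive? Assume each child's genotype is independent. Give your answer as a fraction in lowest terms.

ABO cross I^B I^B × I^A i → 1/2 B, 1/2 AB.
Rh cross +/+ × +/+ → 1 Rh+; so P(type B, Rh-positive) = 1/2 × 1 = 1/2 per child.
P(none) = (1/2)^3 = 1/8; P(at least one) = 1 − 1/8 = 7/8.

7/8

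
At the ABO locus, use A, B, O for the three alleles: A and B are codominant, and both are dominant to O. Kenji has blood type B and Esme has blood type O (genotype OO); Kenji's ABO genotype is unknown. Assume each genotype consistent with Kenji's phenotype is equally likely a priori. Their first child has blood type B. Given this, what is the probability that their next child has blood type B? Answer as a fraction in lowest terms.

Possible genotypes: Kenji ∈ {BB, BO}; Esme ∈ {OO}.
Weight each parental genotype pair by prior × P(type-B child):
  BB × OO: posterior weight 2/3; P(next child type B) = 1.
  BO × OO: posterior weight 1/3; P(next child type B) = 1/2.
Weighted sum = 5/6.

5/6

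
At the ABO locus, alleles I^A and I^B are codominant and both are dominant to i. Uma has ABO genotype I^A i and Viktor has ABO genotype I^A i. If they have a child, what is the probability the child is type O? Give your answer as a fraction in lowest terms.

1/4

ABO cross I^A i × I^A i → offspring phenotypes: 1/4 O, 3/4 A.
So P(type O) = 1/4.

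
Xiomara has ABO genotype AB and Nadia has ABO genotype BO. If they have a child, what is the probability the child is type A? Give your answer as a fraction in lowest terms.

ABO cross AB × BO → offspring phenotypes: 1/4 A, 1/2 B, 1/4 AB.
So P(type A) = 1/4.

1/4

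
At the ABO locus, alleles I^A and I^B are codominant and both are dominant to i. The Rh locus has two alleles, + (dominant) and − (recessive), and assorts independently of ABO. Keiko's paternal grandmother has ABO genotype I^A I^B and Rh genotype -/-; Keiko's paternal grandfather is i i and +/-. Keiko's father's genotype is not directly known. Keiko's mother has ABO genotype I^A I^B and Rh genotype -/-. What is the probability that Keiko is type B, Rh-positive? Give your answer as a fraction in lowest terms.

Keiko's father's ABO genotype from I^A I^B × i i: 1/2 I^A i, 1/2 I^B i.
Crossing each possibility with the mother I^A I^B and summing P(type B): 1/2·1/4 + 1/2·1/2 = 3/8.
Similarly for Rh via the father's Rh distribution: P(Rh+) = 1/4.
Independent loci: 3/8 × 1/4 = 3/32.

3/32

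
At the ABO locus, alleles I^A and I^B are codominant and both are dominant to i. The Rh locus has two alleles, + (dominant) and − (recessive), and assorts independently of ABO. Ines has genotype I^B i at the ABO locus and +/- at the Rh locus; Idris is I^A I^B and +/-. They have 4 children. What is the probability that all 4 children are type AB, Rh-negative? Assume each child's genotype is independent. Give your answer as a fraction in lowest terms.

1/65536

ABO cross I^B i × I^A I^B → 1/4 A, 1/2 B, 1/4 AB.
Rh cross +/- × +/- → 3/4 Rh+, 1/4 Rh-; so P(type AB, Rh-negative) = 1/4 × 1/4 = 1/16 per child.
All 4 independent: (1/16)^4 = 1/65536.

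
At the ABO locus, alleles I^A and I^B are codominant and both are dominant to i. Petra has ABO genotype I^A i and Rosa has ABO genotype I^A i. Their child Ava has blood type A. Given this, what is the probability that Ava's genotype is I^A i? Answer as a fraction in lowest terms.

Cross I^A i × I^A i → 1/4 I^A I^A, 1/2 I^A i, 1/4 i i.
Type-A genotypes among offspring: I^A I^A (1/4), I^A i (1/2); total 3/4.
P(I^A i | type A) = (1/2) / (3/4) = 2/3.

2/3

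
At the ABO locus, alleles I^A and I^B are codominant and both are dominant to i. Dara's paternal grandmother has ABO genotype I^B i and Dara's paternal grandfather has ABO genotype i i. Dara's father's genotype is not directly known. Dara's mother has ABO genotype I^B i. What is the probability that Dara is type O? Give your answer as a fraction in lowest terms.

Dara's father's ABO genotype from I^B i × i i: 1/2 I^B i, 1/2 i i.
Crossing each possibility with the mother I^B i and summing P(type O): 1/2·1/4 + 1/2·1/2 = 3/8.

3/8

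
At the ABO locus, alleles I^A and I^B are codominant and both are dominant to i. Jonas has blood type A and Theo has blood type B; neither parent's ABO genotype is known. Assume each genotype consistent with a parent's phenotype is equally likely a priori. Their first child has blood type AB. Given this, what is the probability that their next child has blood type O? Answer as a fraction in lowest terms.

Possible genotypes: Jonas ∈ {I^A I^A, I^A i}; Theo ∈ {I^B I^B, I^B i}.
Weight each parental genotype pair by prior × P(type-AB child):
  I^A I^A × I^B I^B: posterior weight 4/9; P(next child type O) = 0.
  I^A I^A × I^B i: posterior weight 2/9; P(next child type O) = 0.
  I^A i × I^B I^B: posterior weight 2/9; P(next child type O) = 0.
  I^A i × I^B i: posterior weight 1/9; P(next child type O) = 1/4.
Weighted sum = 1/36.

1/36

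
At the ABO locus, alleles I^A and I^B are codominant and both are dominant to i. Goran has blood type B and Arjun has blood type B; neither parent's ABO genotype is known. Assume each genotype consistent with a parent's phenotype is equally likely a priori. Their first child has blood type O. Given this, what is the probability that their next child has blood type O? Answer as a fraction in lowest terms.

Possible genotypes: Goran ∈ {I^B I^B, I^B i}; Arjun ∈ {I^B I^B, I^B i}.
Weight each parental genotype pair by prior × P(type-O child):
  I^B i × I^B i: posterior weight 1; P(next child type O) = 1/4.
Weighted sum = 1/4.

1/4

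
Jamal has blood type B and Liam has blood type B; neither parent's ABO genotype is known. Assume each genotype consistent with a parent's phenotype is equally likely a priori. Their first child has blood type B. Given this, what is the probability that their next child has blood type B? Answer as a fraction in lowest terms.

Possible genotypes: Jamal ∈ {BB, BO}; Liam ∈ {BB, BO}.
Weight each parental genotype pair by prior × P(type-B child):
  BB × BB: posterior weight 4/15; P(next child type B) = 1.
  BB × BO: posterior weight 4/15; P(next child type B) = 1.
  BO × BB: posterior weight 4/15; P(next child type B) = 1.
  BO × BO: posterior weight 1/5; P(next child type B) = 3/4.
Weighted sum = 19/20.

19/20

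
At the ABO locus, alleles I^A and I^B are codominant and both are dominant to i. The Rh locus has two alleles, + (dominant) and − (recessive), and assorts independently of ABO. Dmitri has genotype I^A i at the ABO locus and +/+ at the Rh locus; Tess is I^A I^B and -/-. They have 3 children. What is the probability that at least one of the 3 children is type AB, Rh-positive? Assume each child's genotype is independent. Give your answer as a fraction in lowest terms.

ABO cross I^A i × I^A I^B → 1/2 A, 1/4 B, 1/4 AB.
Rh cross +/+ × -/- → 1 Rh+; so P(type AB, Rh-positive) = 1/4 × 1 = 1/4 per child.
P(none) = (3/4)^3 = 27/64; P(at least one) = 1 − 27/64 = 37/64.

37/64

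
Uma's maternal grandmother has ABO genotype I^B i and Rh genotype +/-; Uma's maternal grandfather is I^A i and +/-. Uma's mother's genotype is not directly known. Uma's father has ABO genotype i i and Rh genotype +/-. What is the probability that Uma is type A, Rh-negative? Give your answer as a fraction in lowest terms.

Uma's mother's ABO genotype from I^B i × I^A i: 1/4 I^A I^B, 1/4 I^A i, 1/4 I^B i, 1/4 i i.
Crossing each possibility with the father i i and summing P(type A): 1/4·1/2 + 1/4·1/2 + 1/4·0 + 1/4·0 = 1/4.
Similarly for Rh via the mother's Rh distribution: P(Rh-) = 1/4.
Independent loci: 1/4 × 1/4 = 1/16.

1/16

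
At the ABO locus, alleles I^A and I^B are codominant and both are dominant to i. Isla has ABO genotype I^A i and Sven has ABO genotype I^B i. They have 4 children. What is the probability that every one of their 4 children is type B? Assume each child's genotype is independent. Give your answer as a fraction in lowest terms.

ABO cross I^A i × I^B i → 1/4 O, 1/4 A, 1/4 B, 1/4 AB.
So P(type B) = 1/4 per child.
All 4 independent: (1/4)^4 = 1/256.

1/256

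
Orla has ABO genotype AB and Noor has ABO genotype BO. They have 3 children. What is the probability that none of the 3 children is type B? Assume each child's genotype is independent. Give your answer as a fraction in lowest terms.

ABO cross AB × BO → 1/4 A, 1/2 B, 1/4 AB.
So P(type B) = 1/2 per child.
P(not type B) = 1/2 for one child; (1/2)^3 = 1/8.

1/8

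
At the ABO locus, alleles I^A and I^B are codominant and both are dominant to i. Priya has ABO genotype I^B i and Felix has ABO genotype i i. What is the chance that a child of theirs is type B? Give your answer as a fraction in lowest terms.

1/2

ABO cross I^B i × i i → offspring phenotypes: 1/2 O, 1/2 B.
So P(type B) = 1/2.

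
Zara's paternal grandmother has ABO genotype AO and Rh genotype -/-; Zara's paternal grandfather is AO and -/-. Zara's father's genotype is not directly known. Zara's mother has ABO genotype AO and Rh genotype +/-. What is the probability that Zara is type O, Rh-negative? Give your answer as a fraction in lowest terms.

Zara's father's ABO genotype from AO × AO: 1/4 AA, 1/2 AO, 1/4 OO.
Crossing each possibility with the mother AO and summing P(type O): 1/4·0 + 1/2·1/4 + 1/4·1/2 = 1/4.
Similarly for Rh via the father's Rh distribution: P(Rh-) = 1/2.
Independent loci: 1/4 × 1/2 = 1/8.

1/8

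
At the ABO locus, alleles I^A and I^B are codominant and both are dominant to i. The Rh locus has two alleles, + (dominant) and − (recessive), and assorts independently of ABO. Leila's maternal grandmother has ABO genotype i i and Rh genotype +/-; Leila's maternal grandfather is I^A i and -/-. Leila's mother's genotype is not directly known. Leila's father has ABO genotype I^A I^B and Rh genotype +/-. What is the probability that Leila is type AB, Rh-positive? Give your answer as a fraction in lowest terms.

5/64

Leila's mother's ABO genotype from i i × I^A i: 1/2 I^A i, 1/2 i i.
Crossing each possibility with the father I^A I^B and summing P(type AB): 1/2·1/4 + 1/2·0 = 1/8.
Similarly for Rh via the mother's Rh distribution: P(Rh+) = 5/8.
Independent loci: 1/8 × 5/8 = 5/64.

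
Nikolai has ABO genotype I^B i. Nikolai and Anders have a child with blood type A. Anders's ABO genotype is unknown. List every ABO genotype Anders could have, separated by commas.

For each candidate genotype of Anders, check whether crossing it with I^B i can produce every observed child phenotype.
  I^A I^A → possible child types {A, AB} ✓
  I^A I^B → possible child types {A, B, AB} ✓
  I^A i → possible child types {O, A, B, AB} ✓
  I^B I^B → possible child types {B} ✗
  I^B i → possible child types {O, B} ✗
  i i → possible child types {O, B} ✗

I^A I^A, I^A I^B, I^A i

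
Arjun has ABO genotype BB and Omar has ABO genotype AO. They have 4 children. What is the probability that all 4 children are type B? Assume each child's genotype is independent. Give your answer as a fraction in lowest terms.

ABO cross BB × AO → 1/2 B, 1/2 AB.
So P(type B) = 1/2 per child.
All 4 independent: (1/2)^4 = 1/16.

1/16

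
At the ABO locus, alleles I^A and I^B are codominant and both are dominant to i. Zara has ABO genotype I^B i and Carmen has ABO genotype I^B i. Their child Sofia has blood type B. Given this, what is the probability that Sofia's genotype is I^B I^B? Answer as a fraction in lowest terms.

1/3

Cross I^B i × I^B i → 1/4 I^B I^B, 1/2 I^B i, 1/4 i i.
Type-B genotypes among offspring: I^B I^B (1/4), I^B i (1/2); total 3/4.
P(I^B I^B | type B) = (1/4) / (3/4) = 1/3.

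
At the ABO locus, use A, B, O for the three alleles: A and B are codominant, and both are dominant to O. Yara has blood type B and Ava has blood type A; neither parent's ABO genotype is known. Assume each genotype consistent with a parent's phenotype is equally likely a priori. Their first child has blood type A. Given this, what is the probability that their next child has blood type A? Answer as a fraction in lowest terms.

Possible genotypes: Yara ∈ {BB, BO}; Ava ∈ {AA, AO}.
Weight each parental genotype pair by prior × P(type-A child):
  BO × AA: posterior weight 2/3; P(next child type A) = 1/2.
  BO × AO: posterior weight 1/3; P(next child type A) = 1/4.
Weighted sum = 5/12.

5/12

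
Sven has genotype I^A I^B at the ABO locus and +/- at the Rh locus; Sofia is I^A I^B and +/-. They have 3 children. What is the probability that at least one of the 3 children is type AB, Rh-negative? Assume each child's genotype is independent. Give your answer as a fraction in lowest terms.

169/512

ABO cross I^A I^B × I^A I^B → 1/4 A, 1/4 B, 1/2 AB.
Rh cross +/- × +/- → 3/4 Rh+, 1/4 Rh-; so P(type AB, Rh-negative) = 1/2 × 1/4 = 1/8 per child.
P(none) = (7/8)^3 = 343/512; P(at least one) = 1 − 343/512 = 169/512.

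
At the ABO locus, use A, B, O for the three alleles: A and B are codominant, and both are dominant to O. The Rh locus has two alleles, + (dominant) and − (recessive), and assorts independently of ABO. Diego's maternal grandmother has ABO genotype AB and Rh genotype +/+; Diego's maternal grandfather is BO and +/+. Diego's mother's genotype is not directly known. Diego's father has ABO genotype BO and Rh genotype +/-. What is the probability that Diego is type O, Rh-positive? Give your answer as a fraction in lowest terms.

1/8

Diego's mother's ABO genotype from AB × BO: 1/4 AB, 1/4 AO, 1/4 BB, 1/4 BO.
Crossing each possibility with the father BO and summing P(type O): 1/4·0 + 1/4·1/4 + 1/4·0 + 1/4·1/4 = 1/8.
Similarly for Rh via the mother's Rh distribution: P(Rh+) = 1.
Independent loci: 1/8 × 1 = 1/8.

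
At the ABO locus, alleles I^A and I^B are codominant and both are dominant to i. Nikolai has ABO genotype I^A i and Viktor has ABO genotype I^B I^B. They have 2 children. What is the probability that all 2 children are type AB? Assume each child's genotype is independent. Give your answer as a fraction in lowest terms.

1/4

ABO cross I^A i × I^B I^B → 1/2 B, 1/2 AB.
So P(type AB) = 1/2 per child.
All 2 independent: (1/2)^2 = 1/4.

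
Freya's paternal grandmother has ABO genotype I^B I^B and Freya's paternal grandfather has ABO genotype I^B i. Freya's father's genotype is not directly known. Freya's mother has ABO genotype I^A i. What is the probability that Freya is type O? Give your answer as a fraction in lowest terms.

Freya's father's ABO genotype from I^B I^B × I^B i: 1/2 I^B I^B, 1/2 I^B i.
Crossing each possibility with the mother I^A i and summing P(type O): 1/2·0 + 1/2·1/4 = 1/8.

1/8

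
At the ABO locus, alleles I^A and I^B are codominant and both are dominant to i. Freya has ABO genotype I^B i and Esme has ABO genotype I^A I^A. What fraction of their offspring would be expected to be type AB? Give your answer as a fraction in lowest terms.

ABO cross I^B i × I^A I^A → offspring phenotypes: 1/2 A, 1/2 AB.
So P(type AB) = 1/2.

1/2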